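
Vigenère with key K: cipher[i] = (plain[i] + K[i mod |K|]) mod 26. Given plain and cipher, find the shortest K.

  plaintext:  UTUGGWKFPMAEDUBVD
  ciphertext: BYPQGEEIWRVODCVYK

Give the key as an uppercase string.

  i= 0: B-U =  7 → H
  i= 1: Y-T =  5 → F
  i= 2: P-U = 21 → V
  i= 3: Q-G = 10 → K
  i= 4: G-G =  0 → A
  i= 5: E-W =  8 → I
  i= 6: E-K = 20 → U
  i= 7: I-F =  3 → D
  i= 8: W-P =  7 → H
  i= 9: R-M =  5 → F
  i=10: V-A = 21 → V
  i=11: O-E = 10 → K
  i=12: D-D =  0 → A
  i=13: C-U =  8 → I
  i=14: V-B = 20 → U
  i=15: Y-V =  3 → D
  i=16: K-D =  7 → H
  shifts repeat with period 8: HFVKAIUD

HFVKAIUD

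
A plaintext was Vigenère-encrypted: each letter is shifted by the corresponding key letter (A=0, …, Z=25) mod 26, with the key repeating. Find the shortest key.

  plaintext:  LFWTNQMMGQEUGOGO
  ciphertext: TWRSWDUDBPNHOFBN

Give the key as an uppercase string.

IRVZJN

  i= 0: T-L =  8 → I
  i= 1: W-F = 17 → R
  i= 2: R-W = 21 → V
  i= 3: S-T = 25 → Z
  i= 4: W-N =  9 → J
  i= 5: D-Q = 13 → N
  i= 6: U-M =  8 → I
  i= 7: D-M = 17 → R
  i= 8: B-G = 21 → V
  i= 9: P-Q = 25 → Z
  i=10: N-E =  9 → J
  i=11: H-U = 13 → N
  i=12: O-G =  8 → I
  i=13: F-O = 17 → R
  i=14: B-G = 21 → V
  i=15: N-O = 25 → Z
  shifts repeat with period 6: IRVZJN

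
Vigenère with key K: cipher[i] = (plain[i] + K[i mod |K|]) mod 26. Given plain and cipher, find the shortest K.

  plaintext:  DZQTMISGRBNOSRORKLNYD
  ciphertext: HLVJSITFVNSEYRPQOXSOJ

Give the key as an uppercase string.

  i= 0: H-D =  4 → E
  i= 1: L-Z = 12 → M
  i= 2: V-Q =  5 → F
  i= 3: J-T = 16 → Q
  i= 4: S-M =  6 → G
  i= 5: I-I =  0 → A
  i= 6: T-S =  1 → B
  i= 7: F-G = 25 → Z
  i= 8: V-R =  4 → E
  i= 9: N-B = 12 → M
  i=10: S-N =  5 → F
  i=11: E-O = 16 → Q
  i=12: Y-S =  6 → G
  i=13: R-R =  0 → A
  i=14: P-O =  1 → B
  i=15: Q-R = 25 → Z
  i=16: O-K =  4 → E
  i=17: X-L = 12 → M
  i=18: S-N =  5 → F
  i=19: O-Y = 16 → Q
  i=20: J-D =  6 → G
  shifts repeat with period 8: EMFQGABZ

EMFQGABZ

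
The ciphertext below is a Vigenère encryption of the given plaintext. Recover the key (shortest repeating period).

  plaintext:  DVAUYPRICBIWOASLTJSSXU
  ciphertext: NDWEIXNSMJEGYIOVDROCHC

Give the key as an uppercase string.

  i= 0: N-D = 10 → K
  i= 1: D-V =  8 → I
  i= 2: W-A = 22 → W
  i= 3: E-U = 10 → K
  i= 4: I-Y = 10 → K
  i= 5: X-P =  8 → I
  i= 6: N-R = 22 → W
  i= 7: S-I = 10 → K
  i= 8: M-C = 10 → K
  i= 9: J-B =  8 → I
  i=10: E-I = 22 → W
  i=11: G-W = 10 → K
  i=12: Y-O = 10 → K
  i=13: I-A =  8 → I
  i=14: O-S = 22 → W
  i=15: V-L = 10 → K
  i=16: D-T = 10 → K
  i=17: R-J =  8 → I
  i=18: O-S = 22 → W
  i=19: C-S = 10 → K
  i=20: H-X = 10 → K
  i=21: C-U =  8 → I
  shifts repeat with period 4: KIWK

KIWK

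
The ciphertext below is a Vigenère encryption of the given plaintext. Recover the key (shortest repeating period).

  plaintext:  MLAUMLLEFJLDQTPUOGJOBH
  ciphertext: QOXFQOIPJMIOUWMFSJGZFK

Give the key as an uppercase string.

EDXL

  i= 0: Q-M =  4 → E
  i= 1: O-L =  3 → D
  i= 2: X-A = 23 → X
  i= 3: F-U = 11 → L
  i= 4: Q-M =  4 → E
  i= 5: O-L =  3 → D
  i= 6: I-L = 23 → X
  i= 7: P-E = 11 → L
  i= 8: J-F =  4 → E
  i= 9: M-J =  3 → D
  i=10: I-L = 23 → X
  i=11: O-D = 11 → L
  i=12: U-Q =  4 → E
  i=13: W-T =  3 → D
  i=14: M-P = 23 → X
  i=15: F-U = 11 → L
  i=16: S-O =  4 → E
  i=17: J-G =  3 → D
  i=18: G-J = 23 → X
  i=19: Z-O = 11 → L
  i=20: F-B =  4 → E
  i=21: K-H =  3 → D
  shifts repeat with period 4: EDXL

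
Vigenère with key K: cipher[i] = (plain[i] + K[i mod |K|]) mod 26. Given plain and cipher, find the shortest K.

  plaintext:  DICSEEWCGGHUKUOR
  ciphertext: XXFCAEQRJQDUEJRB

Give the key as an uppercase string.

  i= 0: X-D = 20 → U
  i= 1: X-I = 15 → P
  i= 2: F-C =  3 → D
  i= 3: C-S = 10 → K
  i= 4: A-E = 22 → W
  i= 5: E-E =  0 → A
  i= 6: Q-W = 20 → U
  i= 7: R-C = 15 → P
  i= 8: J-G =  3 → D
  i= 9: Q-G = 10 → K
  i=10: D-H = 22 → W
  i=11: U-U =  0 → A
  i=12: E-K = 20 → U
  i=13: J-U = 15 → P
  i=14: R-O =  3 → D
  i=15: B-R = 10 → K
  shifts repeat with period 6: UPDKWA

UPDKWA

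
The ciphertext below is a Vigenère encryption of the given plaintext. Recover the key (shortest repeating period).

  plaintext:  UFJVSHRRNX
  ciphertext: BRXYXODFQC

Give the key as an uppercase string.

  i= 0: B-U =  7 → H
  i= 1: R-F = 12 → M
  i= 2: X-J = 14 → O
  i= 3: Y-V =  3 → D
  i= 4: X-S =  5 → F
  i= 5: O-H =  7 → H
  i= 6: D-R = 12 → M
  i= 7: F-R = 14 → O
  i= 8: Q-N =  3 → D
  i= 9: C-X =  5 → F
  shifts repeat with period 5: HMODF

HMODF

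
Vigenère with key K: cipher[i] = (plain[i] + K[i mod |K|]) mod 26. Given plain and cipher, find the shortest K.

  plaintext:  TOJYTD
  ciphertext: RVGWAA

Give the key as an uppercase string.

YHX

  i= 0: R-T = 24 → Y
  i= 1: V-O =  7 → H
  i= 2: G-J = 23 → X
  i= 3: W-Y = 24 → Y
  i= 4: A-T =  7 → H
  i= 5: A-D = 23 → X
  shifts repeat with period 3: YHX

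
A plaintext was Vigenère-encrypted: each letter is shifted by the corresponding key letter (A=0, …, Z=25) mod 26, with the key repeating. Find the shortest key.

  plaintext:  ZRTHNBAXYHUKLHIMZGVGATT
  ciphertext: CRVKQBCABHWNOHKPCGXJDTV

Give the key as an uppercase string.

  i= 0: C-Z =  3 → D
  i= 1: R-R =  0 → A
  i= 2: V-T =  2 → C
  i= 3: K-H =  3 → D
  i= 4: Q-N =  3 → D
  i= 5: B-B =  0 → A
  i= 6: C-A =  2 → C
  i= 7: A-X =  3 → D
  i= 8: B-Y =  3 → D
  i= 9: H-H =  0 → A
  i=10: W-U =  2 → C
  i=11: N-K =  3 → D
  i=12: O-L =  3 → D
  i=13: H-H =  0 → A
  i=14: K-I =  2 → C
  i=15: P-M =  3 → D
  i=16: C-Z =  3 → D
  i=17: G-G =  0 → A
  i=18: X-V =  2 → C
  i=19: J-G =  3 → D
  i=20: D-A =  3 → D
  i=21: T-T =  0 → A
  i=22: V-T =  2 → C
  shifts repeat with period 4: DACD

DACD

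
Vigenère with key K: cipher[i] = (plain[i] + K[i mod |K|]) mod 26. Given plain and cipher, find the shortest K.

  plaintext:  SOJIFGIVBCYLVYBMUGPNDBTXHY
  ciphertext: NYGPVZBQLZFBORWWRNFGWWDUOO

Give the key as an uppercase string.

  i= 0: N-S = 21 → V
  i= 1: Y-O = 10 → K
  i= 2: G-J = 23 → X
  i= 3: P-I =  7 → H
  i= 4: V-F = 16 → Q
  i= 5: Z-G = 19 → T
  i= 6: B-I = 19 → T
  i= 7: Q-V = 21 → V
  i= 8: L-B = 10 → K
  i= 9: Z-C = 23 → X
  i=10: F-Y =  7 → H
  i=11: B-L = 16 → Q
  i=12: O-V = 19 → T
  i=13: R-Y = 19 → T
  i=14: W-B = 21 → V
  i=15: W-M = 10 → K
  i=16: R-U = 23 → X
  i=17: N-G =  7 → H
  i=18: F-P = 16 → Q
  i=19: G-N = 19 → T
  i=20: W-D = 19 → T
  i=21: W-B = 21 → V
  i=22: D-T = 10 → K
  i=23: U-X = 23 → X
  i=24: O-H =  7 → H
  i=25: O-Y = 16 → Q
  shifts repeat with period 7: VKXHQTT

VKXHQTT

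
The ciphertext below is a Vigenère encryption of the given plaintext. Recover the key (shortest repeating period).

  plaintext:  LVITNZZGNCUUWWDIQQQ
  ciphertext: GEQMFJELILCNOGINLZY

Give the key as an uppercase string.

  i= 0: G-L = 21 → V
  i= 1: E-V =  9 → J
  i= 2: Q-I =  8 → I
  i= 3: M-T = 19 → T
  i= 4: F-N = 18 → S
  i= 5: J-Z = 10 → K
  i= 6: E-Z =  5 → F
  i= 7: L-G =  5 → F
  i= 8: I-N = 21 → V
  i= 9: L-C =  9 → J
  i=10: C-U =  8 → I
  i=11: N-U = 19 → T
  i=12: O-W = 18 → S
  i=13: G-W = 10 → K
  i=14: I-D =  5 → F
  i=15: N-I =  5 → F
  i=16: L-Q = 21 → V
  i=17: Z-Q =  9 → J
  i=18: Y-Q =  8 → I
  shifts repeat with period 8: VJITSKFF

VJITSKFF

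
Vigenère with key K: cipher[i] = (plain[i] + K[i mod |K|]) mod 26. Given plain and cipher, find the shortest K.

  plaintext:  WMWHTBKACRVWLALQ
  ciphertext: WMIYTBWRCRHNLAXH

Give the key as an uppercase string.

AAMR

  i= 0: W-W =  0 → A
  i= 1: M-M =  0 → A
  i= 2: I-W = 12 → M
  i= 3: Y-H = 17 → R
  i= 4: T-T =  0 → A
  i= 5: B-B =  0 → A
  i= 6: W-K = 12 → M
  i= 7: R-A = 17 → R
  i= 8: C-C =  0 → A
  i= 9: R-R =  0 → A
  i=10: H-V = 12 → M
  i=11: N-W = 17 → R
  i=12: L-L =  0 → A
  i=13: A-A =  0 → A
  i=14: X-L = 12 → M
  i=15: H-Q = 17 → R
  shifts repeat with period 4: AAMR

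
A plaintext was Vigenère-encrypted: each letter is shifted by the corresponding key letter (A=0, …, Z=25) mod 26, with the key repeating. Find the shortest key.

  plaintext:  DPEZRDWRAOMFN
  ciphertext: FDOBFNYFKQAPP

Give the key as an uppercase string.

  i= 0: F-D =  2 → C
  i= 1: D-P = 14 → O
  i= 2: O-E = 10 → K
  i= 3: B-Z =  2 → C
  i= 4: F-R = 14 → O
  i= 5: N-D = 10 → K
  i= 6: Y-W =  2 → C
  i= 7: F-R = 14 → O
  i= 8: K-A = 10 → K
  i= 9: Q-O =  2 → C
  i=10: A-M = 14 → O
  i=11: P-F = 10 → K
  i=12: P-N =  2 → C
  shifts repeat with period 3: COK

COK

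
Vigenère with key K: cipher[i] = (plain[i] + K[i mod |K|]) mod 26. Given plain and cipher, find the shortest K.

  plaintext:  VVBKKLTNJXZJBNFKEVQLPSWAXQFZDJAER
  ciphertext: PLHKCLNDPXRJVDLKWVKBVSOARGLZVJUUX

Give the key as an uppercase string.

UQGASA

  i= 0: P-V = 20 → U
  i= 1: L-V = 16 → Q
  i= 2: H-B =  6 → G
  i= 3: K-K =  0 → A
  i= 4: C-K = 18 → S
  i= 5: L-L =  0 → A
  i= 6: N-T = 20 → U
  i= 7: D-N = 16 → Q
  i= 8: P-J =  6 → G
  i= 9: X-X =  0 → A
  i=10: R-Z = 18 → S
  i=11: J-J =  0 → A
  i=12: V-B = 20 → U
  i=13: D-N = 16 → Q
  i=14: L-F =  6 → G
  i=15: K-K =  0 → A
  i=16: W-E = 18 → S
  i=17: V-V =  0 → A
  i=18: K-Q = 20 → U
  i=19: B-L = 16 → Q
  i=20: V-P =  6 → G
  i=21: S-S =  0 → A
  i=22: O-W = 18 → S
  i=23: A-A =  0 → A
  i=24: R-X = 20 → U
  i=25: G-Q = 16 → Q
  i=26: L-F =  6 → G
  i=27: Z-Z =  0 → A
  i=28: V-D = 18 → S
  i=29: J-J =  0 → A
  i=30: U-A = 20 → U
  i=31: U-E = 16 → Q
  i=32: X-R =  6 → G
  shifts repeat with period 6: UQGASA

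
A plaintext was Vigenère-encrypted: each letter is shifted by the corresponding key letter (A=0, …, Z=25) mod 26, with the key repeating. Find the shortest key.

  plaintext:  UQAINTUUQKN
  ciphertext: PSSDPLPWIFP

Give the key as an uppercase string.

  i= 0: P-U = 21 → V
  i= 1: S-Q =  2 → C
  i= 2: S-A = 18 → S
  i= 3: D-I = 21 → V
  i= 4: P-N =  2 → C
  i= 5: L-T = 18 → S
  i= 6: P-U = 21 → V
  i= 7: W-U =  2 → C
  i= 8: I-Q = 18 → S
  i= 9: F-K = 21 → V
  i=10: P-N =  2 → C
  shifts repeat with period 3: VCS

VCS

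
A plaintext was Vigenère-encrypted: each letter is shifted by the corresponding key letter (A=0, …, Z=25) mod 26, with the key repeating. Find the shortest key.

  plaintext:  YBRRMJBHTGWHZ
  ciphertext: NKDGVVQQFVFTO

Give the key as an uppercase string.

  i= 0: N-Y = 15 → P
  i= 1: K-B =  9 → J
  i= 2: D-R = 12 → M
  i= 3: G-R = 15 → P
  i= 4: V-M =  9 → J
  i= 5: V-J = 12 → M
  i= 6: Q-B = 15 → P
  i= 7: Q-H =  9 → J
  i= 8: F-T = 12 → M
  i= 9: V-G = 15 → P
  i=10: F-W =  9 → J
  i=11: T-H = 12 → M
  i=12: O-Z = 15 → P
  shifts repeat with period 3: PJM

PJM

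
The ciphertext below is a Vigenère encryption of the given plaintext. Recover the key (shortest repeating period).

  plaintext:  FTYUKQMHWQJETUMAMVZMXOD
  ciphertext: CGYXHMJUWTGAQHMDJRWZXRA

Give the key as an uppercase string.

  i= 0: C-F = 23 → X
  i= 1: G-T = 13 → N
  i= 2: Y-Y =  0 → A
  i= 3: X-U =  3 → D
  i= 4: H-K = 23 → X
  i= 5: M-Q = 22 → W
  i= 6: J-M = 23 → X
  i= 7: U-H = 13 → N
  i= 8: W-W =  0 → A
  i= 9: T-Q =  3 → D
  i=10: G-J = 23 → X
  i=11: A-E = 22 → W
  i=12: Q-T = 23 → X
  i=13: H-U = 13 → N
  i=14: M-M =  0 → A
  i=15: D-A =  3 → D
  i=16: J-M = 23 → X
  i=17: R-V = 22 → W
  i=18: W-Z = 23 → X
  i=19: Z-M = 13 → N
  i=20: X-X =  0 → A
  i=21: R-O =  3 → D
  i=22: A-D = 23 → X
  shifts repeat with period 6: XNADXW

XNADXW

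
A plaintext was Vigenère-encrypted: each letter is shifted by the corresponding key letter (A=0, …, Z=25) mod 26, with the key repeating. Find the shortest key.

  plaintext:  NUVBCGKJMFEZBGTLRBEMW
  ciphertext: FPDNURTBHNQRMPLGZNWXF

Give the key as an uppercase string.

SVIMSLJ

  i= 0: F-N = 18 → S
  i= 1: P-U = 21 → V
  i= 2: D-V =  8 → I
  i= 3: N-B = 12 → M
  i= 4: U-C = 18 → S
  i= 5: R-G = 11 → L
  i= 6: T-K =  9 → J
  i= 7: B-J = 18 → S
  i= 8: H-M = 21 → V
  i= 9: N-F =  8 → I
  i=10: Q-E = 12 → M
  i=11: R-Z = 18 → S
  i=12: M-B = 11 → L
  i=13: P-G =  9 → J
  i=14: L-T = 18 → S
  i=15: G-L = 21 → V
  i=16: Z-R =  8 → I
  i=17: N-B = 12 → M
  i=18: W-E = 18 → S
  i=19: X-M = 11 → L
  i=20: F-W =  9 → J
  shifts repeat with period 7: SVIMSLJ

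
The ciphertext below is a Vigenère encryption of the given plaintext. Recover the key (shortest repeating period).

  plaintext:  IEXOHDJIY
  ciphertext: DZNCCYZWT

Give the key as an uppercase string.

VVQO

  i= 0: D-I = 21 → V
  i= 1: Z-E = 21 → V
  i= 2: N-X = 16 → Q
  i= 3: C-O = 14 → O
  i= 4: C-H = 21 → V
  i= 5: Y-D = 21 → V
  i= 6: Z-J = 16 → Q
  i= 7: W-I = 14 → O
  i= 8: T-Y = 21 → V
  shifts repeat with period 4: VVQO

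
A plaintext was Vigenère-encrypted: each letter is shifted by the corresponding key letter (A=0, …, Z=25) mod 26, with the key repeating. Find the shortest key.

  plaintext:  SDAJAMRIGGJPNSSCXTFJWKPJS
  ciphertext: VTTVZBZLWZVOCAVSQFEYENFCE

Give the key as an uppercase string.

  i= 0: V-S =  3 → D
  i= 1: T-D = 16 → Q
  i= 2: T-A = 19 → T
  i= 3: V-J = 12 → M
  i= 4: Z-A = 25 → Z
  i= 5: B-M = 15 → P
  i= 6: Z-R =  8 → I
  i= 7: L-I =  3 → D
  i= 8: W-G = 16 → Q
  i= 9: Z-G = 19 → T
  i=10: V-J = 12 → M
  i=11: O-P = 25 → Z
  i=12: C-N = 15 → P
  i=13: A-S =  8 → I
  i=14: V-S =  3 → D
  i=15: S-C = 16 → Q
  i=16: Q-X = 19 → T
  i=17: F-T = 12 → M
  i=18: E-F = 25 → Z
  i=19: Y-J = 15 → P
  i=20: E-W =  8 → I
  i=21: N-K =  3 → D
  i=22: F-P = 16 → Q
  i=23: C-J = 19 → T
  i=24: E-S = 12 → M
  shifts repeat with period 7: DQTMZPI

DQTMZPI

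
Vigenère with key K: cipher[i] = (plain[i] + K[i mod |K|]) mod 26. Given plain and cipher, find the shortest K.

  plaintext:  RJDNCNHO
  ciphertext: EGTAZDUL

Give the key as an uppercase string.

NXQ

  i= 0: E-R = 13 → N
  i= 1: G-J = 23 → X
  i= 2: T-D = 16 → Q
  i= 3: A-N = 13 → N
  i= 4: Z-C = 23 → X
  i= 5: D-N = 16 → Q
  i= 6: U-H = 13 → N
  i= 7: L-O = 23 → X
  shifts repeat with period 3: NXQ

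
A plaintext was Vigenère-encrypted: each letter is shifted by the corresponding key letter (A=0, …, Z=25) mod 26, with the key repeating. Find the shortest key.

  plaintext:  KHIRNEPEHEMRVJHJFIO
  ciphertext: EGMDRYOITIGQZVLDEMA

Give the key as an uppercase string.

UZEME

  i= 0: E-K = 20 → U
  i= 1: G-H = 25 → Z
  i= 2: M-I =  4 → E
  i= 3: D-R = 12 → M
  i= 4: R-N =  4 → E
  i= 5: Y-E = 20 → U
  i= 6: O-P = 25 → Z
  i= 7: I-E =  4 → E
  i= 8: T-H = 12 → M
  i= 9: I-E =  4 → E
  i=10: G-M = 20 → U
  i=11: Q-R = 25 → Z
  i=12: Z-V =  4 → E
  i=13: V-J = 12 → M
  i=14: L-H =  4 → E
  i=15: D-J = 20 → U
  i=16: E-F = 25 → Z
  i=17: M-I =  4 → E
  i=18: A-O = 12 → M
  shifts repeat with period 5: UZEME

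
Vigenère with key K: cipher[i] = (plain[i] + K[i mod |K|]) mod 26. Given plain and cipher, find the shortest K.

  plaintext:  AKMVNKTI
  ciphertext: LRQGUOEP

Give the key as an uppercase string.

LHE

  i= 0: L-A = 11 → L
  i= 1: R-K =  7 → H
  i= 2: Q-M =  4 → E
  i= 3: G-V = 11 → L
  i= 4: U-N =  7 → H
  i= 5: O-K =  4 → E
  i= 6: E-T = 11 → L
  i= 7: P-I =  7 → H
  shifts repeat with period 3: LHE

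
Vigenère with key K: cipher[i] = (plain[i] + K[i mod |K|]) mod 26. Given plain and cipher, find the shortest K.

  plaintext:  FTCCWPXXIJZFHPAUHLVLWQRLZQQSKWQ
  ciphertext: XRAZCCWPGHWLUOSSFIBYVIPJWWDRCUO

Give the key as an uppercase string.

SYYXGNZ

  i= 0: X-F = 18 → S
  i= 1: R-T = 24 → Y
  i= 2: A-C = 24 → Y
  i= 3: Z-C = 23 → X
  i= 4: C-W =  6 → G
  i= 5: C-P = 13 → N
  i= 6: W-X = 25 → Z
  i= 7: P-X = 18 → S
  i= 8: G-I = 24 → Y
  i= 9: H-J = 24 → Y
  i=10: W-Z = 23 → X
  i=11: L-F =  6 → G
  i=12: U-H = 13 → N
  i=13: O-P = 25 → Z
  i=14: S-A = 18 → S
  i=15: S-U = 24 → Y
  i=16: F-H = 24 → Y
  i=17: I-L = 23 → X
  i=18: B-V =  6 → G
  i=19: Y-L = 13 → N
  i=20: V-W = 25 → Z
  i=21: I-Q = 18 → S
  i=22: P-R = 24 → Y
  i=23: J-L = 24 → Y
  i=24: W-Z = 23 → X
  i=25: W-Q =  6 → G
  i=26: D-Q = 13 → N
  i=27: R-S = 25 → Z
  i=28: C-K = 18 → S
  i=29: U-W = 24 → Y
  i=30: O-Q = 24 → Y
  shifts repeat with period 7: SYYXGNZ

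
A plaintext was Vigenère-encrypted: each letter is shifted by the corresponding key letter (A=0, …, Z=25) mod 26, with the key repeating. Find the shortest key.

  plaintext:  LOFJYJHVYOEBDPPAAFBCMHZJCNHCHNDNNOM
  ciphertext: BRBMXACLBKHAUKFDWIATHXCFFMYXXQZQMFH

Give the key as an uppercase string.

  i= 0: B-L = 16 → Q
  i= 1: R-O =  3 → D
  i= 2: B-F = 22 → W
  i= 3: M-J =  3 → D
  i= 4: X-Y = 25 → Z
  i= 5: A-J = 17 → R
  i= 6: C-H = 21 → V
  i= 7: L-V = 16 → Q
  i= 8: B-Y =  3 → D
  i= 9: K-O = 22 → W
  i=10: H-E =  3 → D
  i=11: A-B = 25 → Z
  i=12: U-D = 17 → R
  i=13: K-P = 21 → V
  i=14: F-P = 16 → Q
  i=15: D-A =  3 → D
  i=16: W-A = 22 → W
  i=17: I-F =  3 → D
  i=18: A-B = 25 → Z
  i=19: T-C = 17 → R
  i=20: H-M = 21 → V
  i=21: X-H = 16 → Q
  i=22: C-Z =  3 → D
  i=23: F-J = 22 → W
  i=24: F-C =  3 → D
  i=25: M-N = 25 → Z
  i=26: Y-H = 17 → R
  i=27: X-C = 21 → V
  i=28: X-H = 16 → Q
  i=29: Q-N =  3 → D
  i=30: Z-D = 22 → W
  i=31: Q-N =  3 → D
  i=32: M-N = 25 → Z
  i=33: F-O = 17 → R
  i=34: H-M = 21 → V
  shifts repeat with period 7: QDWDZRV

QDWDZRV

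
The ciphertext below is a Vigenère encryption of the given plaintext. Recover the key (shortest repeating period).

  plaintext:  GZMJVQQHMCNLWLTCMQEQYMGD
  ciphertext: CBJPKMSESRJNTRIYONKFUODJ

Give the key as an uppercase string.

  i= 0: C-G = 22 → W
  i= 1: B-Z =  2 → C
  i= 2: J-M = 23 → X
  i= 3: P-J =  6 → G
  i= 4: K-V = 15 → P
  i= 5: M-Q = 22 → W
  i= 6: S-Q =  2 → C
  i= 7: E-H = 23 → X
  i= 8: S-M =  6 → G
  i= 9: R-C = 15 → P
  i=10: J-N = 22 → W
  i=11: N-L =  2 → C
  i=12: T-W = 23 → X
  i=13: R-L =  6 → G
  i=14: I-T = 15 → P
  i=15: Y-C = 22 → W
  i=16: O-M =  2 → C
  i=17: N-Q = 23 → X
  i=18: K-E =  6 → G
  i=19: F-Q = 15 → P
  i=20: U-Y = 22 → W
  i=21: O-M =  2 → C
  i=22: D-G = 23 → X
  i=23: J-D =  6 → G
  shifts repeat with period 5: WCXGP

WCXGP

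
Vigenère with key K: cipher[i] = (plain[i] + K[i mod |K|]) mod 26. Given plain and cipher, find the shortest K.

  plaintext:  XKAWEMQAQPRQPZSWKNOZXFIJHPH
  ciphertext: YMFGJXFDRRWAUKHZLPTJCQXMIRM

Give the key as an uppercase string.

BCFKFLPD

  i= 0: Y-X =  1 → B
  i= 1: M-K =  2 → C
  i= 2: F-A =  5 → F
  i= 3: G-W = 10 → K
  i= 4: J-E =  5 → F
  i= 5: X-M = 11 → L
  i= 6: F-Q = 15 → P
  i= 7: D-A =  3 → D
  i= 8: R-Q =  1 → B
  i= 9: R-P =  2 → C
  i=10: W-R =  5 → F
  i=11: A-Q = 10 → K
  i=12: U-P =  5 → F
  i=13: K-Z = 11 → L
  i=14: H-S = 15 → P
  i=15: Z-W =  3 → D
  i=16: L-K =  1 → B
  i=17: P-N =  2 → C
  i=18: T-O =  5 → F
  i=19: J-Z = 10 → K
  i=20: C-X =  5 → F
  i=21: Q-F = 11 → L
  i=22: X-I = 15 → P
  i=23: M-J =  3 → D
  i=24: I-H =  1 → B
  i=25: R-P =  2 → C
  i=26: M-H =  5 → F
  shifts repeat with period 8: BCFKFLPD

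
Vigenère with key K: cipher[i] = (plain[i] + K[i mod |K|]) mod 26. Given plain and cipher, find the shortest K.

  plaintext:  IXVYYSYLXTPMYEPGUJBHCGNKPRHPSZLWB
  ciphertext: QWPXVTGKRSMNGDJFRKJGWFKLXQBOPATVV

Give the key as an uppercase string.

  i= 0: Q-I =  8 → I
  i= 1: W-X = 25 → Z
  i= 2: P-V = 20 → U
  i= 3: X-Y = 25 → Z
  i= 4: V-Y = 23 → X
  i= 5: T-S =  1 → B
  i= 6: G-Y =  8 → I
  i= 7: K-L = 25 → Z
  i= 8: R-X = 20 → U
  i= 9: S-T = 25 → Z
  i=10: M-P = 23 → X
  i=11: N-M =  1 → B
  i=12: G-Y =  8 → I
  i=13: D-E = 25 → Z
  i=14: J-P = 20 → U
  i=15: F-G = 25 → Z
  i=16: R-U = 23 → X
  i=17: K-J =  1 → B
  i=18: J-B =  8 → I
  i=19: G-H = 25 → Z
  i=20: W-C = 20 → U
  i=21: F-G = 25 → Z
  i=22: K-N = 23 → X
  i=23: L-K =  1 → B
  i=24: X-P =  8 → I
  i=25: Q-R = 25 → Z
  i=26: B-H = 20 → U
  i=27: O-P = 25 → Z
  i=28: P-S = 23 → X
  i=29: A-Z =  1 → B
  i=30: T-L =  8 → I
  i=31: V-W = 25 → Z
  i=32: V-B = 20 → U
  shifts repeat with period 6: IZUZXB

IZUZXB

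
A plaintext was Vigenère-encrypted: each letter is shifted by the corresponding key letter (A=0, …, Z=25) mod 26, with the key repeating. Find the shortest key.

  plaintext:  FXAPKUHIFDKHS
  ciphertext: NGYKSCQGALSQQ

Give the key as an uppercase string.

IJYVI

  i= 0: N-F =  8 → I
  i= 1: G-X =  9 → J
  i= 2: Y-A = 24 → Y
  i= 3: K-P = 21 → V
  i= 4: S-K =  8 → I
  i= 5: C-U =  8 → I
  i= 6: Q-H =  9 → J
  i= 7: G-I = 24 → Y
  i= 8: A-F = 21 → V
  i= 9: L-D =  8 → I
  i=10: S-K =  8 → I
  i=11: Q-H =  9 → J
  i=12: Q-S = 24 → Y
  shifts repeat with period 5: IJYVI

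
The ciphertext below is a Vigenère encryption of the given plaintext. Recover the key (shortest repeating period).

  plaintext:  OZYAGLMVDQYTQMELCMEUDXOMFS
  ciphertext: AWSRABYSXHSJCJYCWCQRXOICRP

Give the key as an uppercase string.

MXURUQ

  i= 0: A-O = 12 → M
  i= 1: W-Z = 23 → X
  i= 2: S-Y = 20 → U
  i= 3: R-A = 17 → R
  i= 4: A-G = 20 → U
  i= 5: B-L = 16 → Q
  i= 6: Y-M = 12 → M
  i= 7: S-V = 23 → X
  i= 8: X-D = 20 → U
  i= 9: H-Q = 17 → R
  i=10: S-Y = 20 → U
  i=11: J-T = 16 → Q
  i=12: C-Q = 12 → M
  i=13: J-M = 23 → X
  i=14: Y-E = 20 → U
  i=15: C-L = 17 → R
  i=16: W-C = 20 → U
  i=17: C-M = 16 → Q
  i=18: Q-E = 12 → M
  i=19: R-U = 23 → X
  i=20: X-D = 20 → U
  i=21: O-X = 17 → R
  i=22: I-O = 20 → U
  i=23: C-M = 16 → Q
  i=24: R-F = 12 → M
  i=25: P-S = 23 → X
  shifts repeat with period 6: MXURUQ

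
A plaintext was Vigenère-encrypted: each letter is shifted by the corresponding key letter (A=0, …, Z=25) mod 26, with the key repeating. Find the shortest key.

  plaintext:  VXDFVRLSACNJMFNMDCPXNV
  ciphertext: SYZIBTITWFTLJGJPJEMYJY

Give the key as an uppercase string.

XBWDGC

  i= 0: S-V = 23 → X
  i= 1: Y-X =  1 → B
  i= 2: Z-D = 22 → W
  i= 3: I-F =  3 → D
  i= 4: B-V =  6 → G
  i= 5: T-R =  2 → C
  i= 6: I-L = 23 → X
  i= 7: T-S =  1 → B
  i= 8: W-A = 22 → W
  i= 9: F-C =  3 → D
  i=10: T-N =  6 → G
  i=11: L-J =  2 → C
  i=12: J-M = 23 → X
  i=13: G-F =  1 → B
  i=14: J-N = 22 → W
  i=15: P-M =  3 → D
  i=16: J-D =  6 → G
  i=17: E-C =  2 → C
  i=18: M-P = 23 → X
  i=19: Y-X =  1 → B
  i=20: J-N = 22 → W
  i=21: Y-V =  3 → D
  shifts repeat with period 6: XBWDGC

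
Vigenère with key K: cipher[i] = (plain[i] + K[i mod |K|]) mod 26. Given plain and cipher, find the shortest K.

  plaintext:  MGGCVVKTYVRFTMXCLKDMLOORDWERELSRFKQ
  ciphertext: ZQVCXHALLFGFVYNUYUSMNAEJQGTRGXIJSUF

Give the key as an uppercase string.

  i= 0: Z-M = 13 → N
  i= 1: Q-G = 10 → K
  i= 2: V-G = 15 → P
  i= 3: C-C =  0 → A
  i= 4: X-V =  2 → C
  i= 5: H-V = 12 → M
  i= 6: A-K = 16 → Q
  i= 7: L-T = 18 → S
  i= 8: L-Y = 13 → N
  i= 9: F-V = 10 → K
  i=10: G-R = 15 → P
  i=11: F-F =  0 → A
  i=12: V-T =  2 → C
  i=13: Y-M = 12 → M
  i=14: N-X = 16 → Q
  i=15: U-C = 18 → S
  i=16: Y-L = 13 → N
  i=17: U-K = 10 → K
  i=18: S-D = 15 → P
  i=19: M-M =  0 → A
  i=20: N-L =  2 → C
  i=21: A-O = 12 → M
  i=22: E-O = 16 → Q
  i=23: J-R = 18 → S
  i=24: Q-D = 13 → N
  i=25: G-W = 10 → K
  i=26: T-E = 15 → P
  i=27: R-R =  0 → A
  i=28: G-E =  2 → C
  i=29: X-L = 12 → M
  i=30: I-S = 16 → Q
  i=31: J-R = 18 → S
  i=32: S-F = 13 → N
  i=33: U-K = 10 → K
  i=34: F-Q = 15 → P
  shifts repeat with period 8: NKPACMQS

NKPACMQS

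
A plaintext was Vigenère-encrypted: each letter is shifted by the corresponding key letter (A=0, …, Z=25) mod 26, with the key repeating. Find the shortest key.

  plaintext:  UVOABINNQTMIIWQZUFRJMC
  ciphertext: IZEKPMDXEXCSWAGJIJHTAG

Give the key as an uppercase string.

OEQK

  i= 0: I-U = 14 → O
  i= 1: Z-V =  4 → E
  i= 2: E-O = 16 → Q
  i= 3: K-A = 10 → K
  i= 4: P-B = 14 → O
  i= 5: M-I =  4 → E
  i= 6: D-N = 16 → Q
  i= 7: X-N = 10 → K
  i= 8: E-Q = 14 → O
  i= 9: X-T =  4 → E
  i=10: C-M = 16 → Q
  i=11: S-I = 10 → K
  i=12: W-I = 14 → O
  i=13: A-W =  4 → E
  i=14: G-Q = 16 → Q
  i=15: J-Z = 10 → K
  i=16: I-U = 14 → O
  i=17: J-F =  4 → E
  i=18: H-R = 16 → Q
  i=19: T-J = 10 → K
  i=20: A-M = 14 → O
  i=21: G-C =  4 → E
  shifts repeat with period 4: OEQK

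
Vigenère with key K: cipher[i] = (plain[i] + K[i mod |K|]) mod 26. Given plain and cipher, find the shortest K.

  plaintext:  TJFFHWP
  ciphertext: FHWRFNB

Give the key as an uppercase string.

  i= 0: F-T = 12 → M
  i= 1: H-J = 24 → Y
  i= 2: W-F = 17 → R
  i= 3: R-F = 12 → M
  i= 4: F-H = 24 → Y
  i= 5: N-W = 17 → R
  i= 6: B-P = 12 → M
  shifts repeat with period 3: MYR

MYR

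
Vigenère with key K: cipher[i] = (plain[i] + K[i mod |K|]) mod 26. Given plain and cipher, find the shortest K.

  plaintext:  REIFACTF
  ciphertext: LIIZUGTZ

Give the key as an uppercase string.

  i= 0: L-R = 20 → U
  i= 1: I-E =  4 → E
  i= 2: I-I =  0 → A
  i= 3: Z-F = 20 → U
  i= 4: U-A = 20 → U
  i= 5: G-C =  4 → E
  i= 6: T-T =  0 → A
  i= 7: Z-F = 20 → U
  shifts repeat with period 4: UEAU

UEAU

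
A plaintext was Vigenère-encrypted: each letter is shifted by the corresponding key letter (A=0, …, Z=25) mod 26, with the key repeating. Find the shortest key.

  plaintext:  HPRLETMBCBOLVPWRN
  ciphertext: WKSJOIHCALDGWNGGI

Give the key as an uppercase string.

PVBYK

  i= 0: W-H = 15 → P
  i= 1: K-P = 21 → V
  i= 2: S-R =  1 → B
  i= 3: J-L = 24 → Y
  i= 4: O-E = 10 → K
  i= 5: I-T = 15 → P
  i= 6: H-M = 21 → V
  i= 7: C-B =  1 → B
  i= 8: A-C = 24 → Y
  i= 9: L-B = 10 → K
  i=10: D-O = 15 → P
  i=11: G-L = 21 → V
  i=12: W-V =  1 → B
  i=13: N-P = 24 → Y
  i=14: G-W = 10 → K
  i=15: G-R = 15 → P
  i=16: I-N = 21 → V
  shifts repeat with period 5: PVBYK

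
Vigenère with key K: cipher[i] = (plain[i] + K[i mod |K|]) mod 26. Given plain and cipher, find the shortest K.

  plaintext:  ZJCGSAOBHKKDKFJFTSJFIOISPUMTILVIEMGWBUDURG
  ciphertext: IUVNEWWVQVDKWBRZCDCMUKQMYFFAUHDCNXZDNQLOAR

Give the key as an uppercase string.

  i= 0: I-Z =  9 → J
  i= 1: U-J = 11 → L
  i= 2: V-C = 19 → T
  i= 3: N-G =  7 → H
  i= 4: E-S = 12 → M
  i= 5: W-A = 22 → W
  i= 6: W-O =  8 → I
  i= 7: V-B = 20 → U
  i= 8: Q-H =  9 → J
  i= 9: V-K = 11 → L
  i=10: D-K = 19 → T
  i=11: K-D =  7 → H
  i=12: W-K = 12 → M
  i=13: B-F = 22 → W
  i=14: R-J =  8 → I
  i=15: Z-F = 20 → U
  i=16: C-T =  9 → J
  i=17: D-S = 11 → L
  i=18: C-J = 19 → T
  i=19: M-F =  7 → H
  i=20: U-I = 12 → M
  i=21: K-O = 22 → W
  i=22: Q-I =  8 → I
  i=23: M-S = 20 → U
  i=24: Y-P =  9 → J
  i=25: F-U = 11 → L
  i=26: F-M = 19 → T
  i=27: A-T =  7 → H
  i=28: U-I = 12 → M
  i=29: H-L = 22 → W
  i=30: D-V =  8 → I
  i=31: C-I = 20 → U
  i=32: N-E =  9 → J
  i=33: X-M = 11 → L
  i=34: Z-G = 19 → T
  i=35: D-W =  7 → H
  i=36: N-B = 12 → M
  i=37: Q-U = 22 → W
  i=38: L-D =  8 → I
  i=39: O-U = 20 → U
  i=40: A-R =  9 → J
  i=41: R-G = 11 → L
  shifts repeat with period 8: JLTHMWIU

JLTHMWIU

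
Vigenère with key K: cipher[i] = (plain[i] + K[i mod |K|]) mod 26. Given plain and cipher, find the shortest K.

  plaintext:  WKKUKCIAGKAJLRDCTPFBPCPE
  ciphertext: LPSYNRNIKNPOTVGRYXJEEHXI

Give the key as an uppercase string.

PFIED

  i= 0: L-W = 15 → P
  i= 1: P-K =  5 → F
  i= 2: S-K =  8 → I
  i= 3: Y-U =  4 → E
  i= 4: N-K =  3 → D
  i= 5: R-C = 15 → P
  i= 6: N-I =  5 → F
  i= 7: I-A =  8 → I
  i= 8: K-G =  4 → E
  i= 9: N-K =  3 → D
  i=10: P-A = 15 → P
  i=11: O-J =  5 → F
  i=12: T-L =  8 → I
  i=13: V-R =  4 → E
  i=14: G-D =  3 → D
  i=15: R-C = 15 → P
  i=16: Y-T =  5 → F
  i=17: X-P =  8 → I
  i=18: J-F =  4 → E
  i=19: E-B =  3 → D
  i=20: E-P = 15 → P
  i=21: H-C =  5 → F
  i=22: X-P =  8 → I
  i=23: I-E =  4 → E
  shifts repeat with period 5: PFIED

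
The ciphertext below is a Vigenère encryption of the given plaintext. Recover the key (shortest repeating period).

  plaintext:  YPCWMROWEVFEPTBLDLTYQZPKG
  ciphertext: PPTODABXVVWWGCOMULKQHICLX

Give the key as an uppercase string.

  i= 0: P-Y = 17 → R
  i= 1: P-P =  0 → A
  i= 2: T-C = 17 → R
  i= 3: O-W = 18 → S
  i= 4: D-M = 17 → R
  i= 5: A-R =  9 → J
  i= 6: B-O = 13 → N
  i= 7: X-W =  1 → B
  i= 8: V-E = 17 → R
  i= 9: V-V =  0 → A
  i=10: W-F = 17 → R
  i=11: W-E = 18 → S
  i=12: G-P = 17 → R
  i=13: C-T =  9 → J
  i=14: O-B = 13 → N
  i=15: M-L =  1 → B
  i=16: U-D = 17 → R
  i=17: L-L =  0 → A
  i=18: K-T = 17 → R
  i=19: Q-Y = 18 → S
  i=20: H-Q = 17 → R
  i=21: I-Z =  9 → J
  i=22: C-P = 13 → N
  i=23: L-K =  1 → B
  i=24: X-G = 17 → R
  shifts repeat with period 8: RARSRJNB

RARSRJNB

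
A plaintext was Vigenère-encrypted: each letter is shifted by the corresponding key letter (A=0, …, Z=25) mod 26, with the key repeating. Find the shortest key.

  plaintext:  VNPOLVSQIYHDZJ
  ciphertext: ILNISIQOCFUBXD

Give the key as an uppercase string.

NYYUH

  i= 0: I-V = 13 → N
  i= 1: L-N = 24 → Y
  i= 2: N-P = 24 → Y
  i= 3: I-O = 20 → U
  i= 4: S-L =  7 → H
  i= 5: I-V = 13 → N
  i= 6: Q-S = 24 → Y
  i= 7: O-Q = 24 → Y
  i= 8: C-I = 20 → U
  i= 9: F-Y =  7 → H
  i=10: U-H = 13 → N
  i=11: B-D = 24 → Y
  i=12: X-Z = 24 → Y
  i=13: D-J = 20 → U
  shifts repeat with period 5: NYYUH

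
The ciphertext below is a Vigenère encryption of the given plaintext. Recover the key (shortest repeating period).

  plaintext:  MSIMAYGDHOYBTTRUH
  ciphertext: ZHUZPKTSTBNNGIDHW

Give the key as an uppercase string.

  i= 0: Z-M = 13 → N
  i= 1: H-S = 15 → P
  i= 2: U-I = 12 → M
  i= 3: Z-M = 13 → N
  i= 4: P-A = 15 → P
  i= 5: K-Y = 12 → M
  i= 6: T-G = 13 → N
  i= 7: S-D = 15 → P
  i= 8: T-H = 12 → M
  i= 9: B-O = 13 → N
  i=10: N-Y = 15 → P
  i=11: N-B = 12 → M
  i=12: G-T = 13 → N
  i=13: I-T = 15 → P
  i=14: D-R = 12 → M
  i=15: H-U = 13 → N
  i=16: W-H = 15 → P
  shifts repeat with period 3: NPM

NPM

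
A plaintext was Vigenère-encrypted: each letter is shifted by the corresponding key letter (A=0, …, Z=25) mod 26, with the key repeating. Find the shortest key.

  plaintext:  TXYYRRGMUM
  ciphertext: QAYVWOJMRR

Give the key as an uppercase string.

XDAXF

  i= 0: Q-T = 23 → X
  i= 1: A-X =  3 → D
  i= 2: Y-Y =  0 → A
  i= 3: V-Y = 23 → X
  i= 4: W-R =  5 → F
  i= 5: O-R = 23 → X
  i= 6: J-G =  3 → D
  i= 7: M-M =  0 → A
  i= 8: R-U = 23 → X
  i= 9: R-M =  5 → F
  shifts repeat with period 5: XDAXF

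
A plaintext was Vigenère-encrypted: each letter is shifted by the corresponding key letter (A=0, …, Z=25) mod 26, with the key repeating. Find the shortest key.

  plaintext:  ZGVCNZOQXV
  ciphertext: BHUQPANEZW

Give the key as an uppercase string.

CBZO

  i= 0: B-Z =  2 → C
  i= 1: H-G =  1 → B
  i= 2: U-V = 25 → Z
  i= 3: Q-C = 14 → O
  i= 4: P-N =  2 → C
  i= 5: A-Z =  1 → B
  i= 6: N-O = 25 → Z
  i= 7: E-Q = 14 → O
  i= 8: Z-X =  2 → C
  i= 9: W-V =  1 → B
  shifts repeat with period 4: CBZO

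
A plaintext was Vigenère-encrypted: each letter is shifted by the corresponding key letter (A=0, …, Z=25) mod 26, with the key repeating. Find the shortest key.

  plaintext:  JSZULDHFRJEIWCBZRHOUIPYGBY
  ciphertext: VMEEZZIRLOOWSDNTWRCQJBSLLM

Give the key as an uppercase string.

MUFKOWB

  i= 0: V-J = 12 → M
  i= 1: M-S = 20 → U
  i= 2: E-Z =  5 → F
  i= 3: E-U = 10 → K
  i= 4: Z-L = 14 → O
  i= 5: Z-D = 22 → W
  i= 6: I-H =  1 → B
  i= 7: R-F = 12 → M
  i= 8: L-R = 20 → U
  i= 9: O-J =  5 → F
  i=10: O-E = 10 → K
  i=11: W-I = 14 → O
  i=12: S-W = 22 → W
  i=13: D-C =  1 → B
  i=14: N-B = 12 → M
  i=15: T-Z = 20 → U
  i=16: W-R =  5 → F
  i=17: R-H = 10 → K
  i=18: C-O = 14 → O
  i=19: Q-U = 22 → W
  i=20: J-I =  1 → B
  i=21: B-P = 12 → M
  i=22: S-Y = 20 → U
  i=23: L-G =  5 → F
  i=24: L-B = 10 → K
  i=25: M-Y = 14 → O
  shifts repeat with period 7: MUFKOWB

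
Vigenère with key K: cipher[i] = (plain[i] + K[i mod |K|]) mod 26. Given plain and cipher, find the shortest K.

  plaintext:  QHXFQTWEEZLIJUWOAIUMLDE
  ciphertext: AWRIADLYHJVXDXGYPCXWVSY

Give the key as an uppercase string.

KPUDK

  i= 0: A-Q = 10 → K
  i= 1: W-H = 15 → P
  i= 2: R-X = 20 → U
  i= 3: I-F =  3 → D
  i= 4: A-Q = 10 → K
  i= 5: D-T = 10 → K
  i= 6: L-W = 15 → P
  i= 7: Y-E = 20 → U
  i= 8: H-E =  3 → D
  i= 9: J-Z = 10 → K
  i=10: V-L = 10 → K
  i=11: X-I = 15 → P
  i=12: D-J = 20 → U
  i=13: X-U =  3 → D
  i=14: G-W = 10 → K
  i=15: Y-O = 10 → K
  i=16: P-A = 15 → P
  i=17: C-I = 20 → U
  i=18: X-U =  3 → D
  i=19: W-M = 10 → K
  i=20: V-L = 10 → K
  i=21: S-D = 15 → P
  i=22: Y-E = 20 → U
  shifts repeat with period 5: KPUDK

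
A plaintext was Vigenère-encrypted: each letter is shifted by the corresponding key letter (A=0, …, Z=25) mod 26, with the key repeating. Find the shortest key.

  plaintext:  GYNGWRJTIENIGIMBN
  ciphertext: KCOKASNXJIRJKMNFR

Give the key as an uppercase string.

EEB

  i= 0: K-G =  4 → E
  i= 1: C-Y =  4 → E
  i= 2: O-N =  1 → B
  i= 3: K-G =  4 → E
  i= 4: A-W =  4 → E
  i= 5: S-R =  1 → B
  i= 6: N-J =  4 → E
  i= 7: X-T =  4 → E
  i= 8: J-I =  1 → B
  i= 9: I-E =  4 → E
  i=10: R-N =  4 → E
  i=11: J-I =  1 → B
  i=12: K-G =  4 → E
  i=13: M-I =  4 → E
  i=14: N-M =  1 → B
  i=15: F-B =  4 → E
  i=16: R-N =  4 → E
  shifts repeat with period 3: EEB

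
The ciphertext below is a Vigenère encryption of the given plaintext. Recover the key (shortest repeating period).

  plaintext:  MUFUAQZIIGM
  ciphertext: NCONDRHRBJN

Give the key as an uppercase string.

BIJTD

  i= 0: N-M =  1 → B
  i= 1: C-U =  8 → I
  i= 2: O-F =  9 → J
  i= 3: N-U = 19 → T
  i= 4: D-A =  3 → D
  i= 5: R-Q =  1 → B
  i= 6: H-Z =  8 → I
  i= 7: R-I =  9 → J
  i= 8: B-I = 19 → T
  i= 9: J-G =  3 → D
  i=10: N-M =  1 → B
  shifts repeat with period 5: BIJTD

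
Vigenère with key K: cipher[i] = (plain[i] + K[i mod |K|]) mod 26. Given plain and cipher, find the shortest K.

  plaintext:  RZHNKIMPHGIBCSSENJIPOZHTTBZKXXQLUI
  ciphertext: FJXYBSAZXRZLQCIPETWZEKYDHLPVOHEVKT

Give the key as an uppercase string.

  i= 0: F-R = 14 → O
  i= 1: J-Z = 10 → K
  i= 2: X-H = 16 → Q
  i= 3: Y-N = 11 → L
  i= 4: B-K = 17 → R
  i= 5: S-I = 10 → K
  i= 6: A-M = 14 → O
  i= 7: Z-P = 10 → K
  i= 8: X-H = 16 → Q
  i= 9: R-G = 11 → L
  i=10: Z-I = 17 → R
  i=11: L-B = 10 → K
  i=12: Q-C = 14 → O
  i=13: C-S = 10 → K
  i=14: I-S = 16 → Q
  i=15: P-E = 11 → L
  i=16: E-N = 17 → R
  i=17: T-J = 10 → K
  i=18: W-I = 14 → O
  i=19: Z-P = 10 → K
  i=20: E-O = 16 → Q
  i=21: K-Z = 11 → L
  i=22: Y-H = 17 → R
  i=23: D-T = 10 → K
  i=24: H-T = 14 → O
  i=25: L-B = 10 → K
  i=26: P-Z = 16 → Q
  i=27: V-K = 11 → L
  i=28: O-X = 17 → R
  i=29: H-X = 10 → K
  i=30: E-Q = 14 → O
  i=31: V-L = 10 → K
  i=32: K-U = 16 → Q
  i=33: T-I = 11 → L
  shifts repeat with period 6: OKQLRK

OKQLRK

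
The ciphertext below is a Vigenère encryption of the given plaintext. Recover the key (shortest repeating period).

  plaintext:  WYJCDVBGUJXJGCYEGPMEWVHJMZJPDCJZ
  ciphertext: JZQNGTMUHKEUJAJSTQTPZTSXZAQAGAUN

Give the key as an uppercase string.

NBHLDYLO

  i= 0: J-W = 13 → N
  i= 1: Z-Y =  1 → B
  i= 2: Q-J =  7 → H
  i= 3: N-C = 11 → L
  i= 4: G-D =  3 → D
  i= 5: T-V = 24 → Y
  i= 6: M-B = 11 → L
  i= 7: U-G = 14 → O
  i= 8: H-U = 13 → N
  i= 9: K-J =  1 → B
  i=10: E-X =  7 → H
  i=11: U-J = 11 → L
  i=12: J-G =  3 → D
  i=13: A-C = 24 → Y
  i=14: J-Y = 11 → L
  i=15: S-E = 14 → O
  i=16: T-G = 13 → N
  i=17: Q-P =  1 → B
  i=18: T-M =  7 → H
  i=19: P-E = 11 → L
  i=20: Z-W =  3 → D
  i=21: T-V = 24 → Y
  i=22: S-H = 11 → L
  i=23: X-J = 14 → O
  i=24: Z-M = 13 → N
  i=25: A-Z =  1 → B
  i=26: Q-J =  7 → H
  i=27: A-P = 11 → L
  i=28: G-D =  3 → D
  i=29: A-C = 24 → Y
  i=30: U-J = 11 → L
  i=31: N-Z = 14 → O
  shifts repeat with period 8: NBHLDYLO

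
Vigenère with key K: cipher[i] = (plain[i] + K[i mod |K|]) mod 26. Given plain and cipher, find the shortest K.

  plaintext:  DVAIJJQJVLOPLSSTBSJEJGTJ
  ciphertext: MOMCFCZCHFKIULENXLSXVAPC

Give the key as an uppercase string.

JTMUWT

  i= 0: M-D =  9 → J
  i= 1: O-V = 19 → T
  i= 2: M-A = 12 → M
  i= 3: C-I = 20 → U
  i= 4: F-J = 22 → W
  i= 5: C-J = 19 → T
  i= 6: Z-Q =  9 → J
  i= 7: C-J = 19 → T
  i= 8: H-V = 12 → M
  i= 9: F-L = 20 → U
  i=10: K-O = 22 → W
  i=11: I-P = 19 → T
  i=12: U-L =  9 → J
  i=13: L-S = 19 → T
  i=14: E-S = 12 → M
  i=15: N-T = 20 → U
  i=16: X-B = 22 → W
  i=17: L-S = 19 → T
  i=18: S-J =  9 → J
  i=19: X-E = 19 → T
  i=20: V-J = 12 → M
  i=21: A-G = 20 → U
  i=22: P-T = 22 → W
  i=23: C-J = 19 → T
  shifts repeat with period 6: JTMUWT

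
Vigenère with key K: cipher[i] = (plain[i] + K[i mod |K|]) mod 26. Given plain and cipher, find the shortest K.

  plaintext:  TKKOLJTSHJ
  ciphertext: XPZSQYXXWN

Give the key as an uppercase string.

  i= 0: X-T =  4 → E
  i= 1: P-K =  5 → F
  i= 2: Z-K = 15 → P
  i= 3: S-O =  4 → E
  i= 4: Q-L =  5 → F
  i= 5: Y-J = 15 → P
  i= 6: X-T =  4 → E
  i= 7: X-S =  5 → F
  i= 8: W-H = 15 → P
  i= 9: N-J =  4 → E
  shifts repeat with period 3: EFP

EFP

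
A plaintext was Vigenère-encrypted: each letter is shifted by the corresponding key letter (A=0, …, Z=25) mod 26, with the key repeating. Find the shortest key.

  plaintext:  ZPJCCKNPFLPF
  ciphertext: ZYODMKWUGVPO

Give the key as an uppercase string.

  i= 0: Z-Z =  0 → A
  i= 1: Y-P =  9 → J
  i= 2: O-J =  5 → F
  i= 3: D-C =  1 → B
  i= 4: M-C = 10 → K
  i= 5: K-K =  0 → A
  i= 6: W-N =  9 → J
  i= 7: U-P =  5 → F
  i= 8: G-F =  1 → B
  i= 9: V-L = 10 → K
  i=10: P-P =  0 → A
  i=11: O-F =  9 → J
  shifts repeat with period 5: AJFBK

AJFBK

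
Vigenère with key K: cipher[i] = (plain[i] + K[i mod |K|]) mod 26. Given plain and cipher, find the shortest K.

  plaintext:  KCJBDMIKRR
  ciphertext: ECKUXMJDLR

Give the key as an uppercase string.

  i= 0: E-K = 20 → U
  i= 1: C-C =  0 → A
  i= 2: K-J =  1 → B
  i= 3: U-B = 19 → T
  i= 4: X-D = 20 → U
  i= 5: M-M =  0 → A
  i= 6: J-I =  1 → B
  i= 7: D-K = 19 → T
  i= 8: L-R = 20 → U
  i= 9: R-R =  0 → A
  shifts repeat with period 4: UABT

UABT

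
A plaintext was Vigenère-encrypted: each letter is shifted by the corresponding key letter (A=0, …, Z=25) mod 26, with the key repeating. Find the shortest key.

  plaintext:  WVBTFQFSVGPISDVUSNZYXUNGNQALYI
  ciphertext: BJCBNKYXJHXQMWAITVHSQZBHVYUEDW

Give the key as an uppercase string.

FOBIIUT

  i= 0: B-W =  5 → F
  i= 1: J-V = 14 → O
  i= 2: C-B =  1 → B
  i= 3: B-T =  8 → I
  i= 4: N-F =  8 → I
  i= 5: K-Q = 20 → U
  i= 6: Y-F = 19 → T
  i= 7: X-S =  5 → F
  i= 8: J-V = 14 → O
  i= 9: H-G =  1 → B
  i=10: X-P =  8 → I
  i=11: Q-I =  8 → I
  i=12: M-S = 20 → U
  i=13: W-D = 19 → T
  i=14: A-V =  5 → F
  i=15: I-U = 14 → O
  i=16: T-S =  1 → B
  i=17: V-N =  8 → I
  i=18: H-Z =  8 → I
  i=19: S-Y = 20 → U
  i=20: Q-X = 19 → T
  i=21: Z-U =  5 → F
  i=22: B-N = 14 → O
  i=23: H-G =  1 → B
  i=24: V-N =  8 → I
  i=25: Y-Q =  8 → I
  i=26: U-A = 20 → U
  i=27: E-L = 19 → T
  i=28: D-Y =  5 → F
  i=29: W-I = 14 → O
  shifts repeat with period 7: FOBIIUT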